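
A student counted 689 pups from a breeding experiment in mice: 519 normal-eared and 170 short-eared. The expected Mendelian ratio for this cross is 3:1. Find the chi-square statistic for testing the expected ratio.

Under the 3:1 hypothesis (Σ ratio = 4, N = 689):
  normal-eared: 689 × 3/4 = 516.75
  short-eared: 689 × 1/4 = 172.25
χ² = Σ (O − E)² / E
  normal-eared: (519 − 516.75)² / 516.75 = 0.0098
  short-eared: (170 − 172.25)² / 172.25 = 0.0294
χ² = 0.0098 + 0.0294 = 0.0392 ≈ 0.039

0.039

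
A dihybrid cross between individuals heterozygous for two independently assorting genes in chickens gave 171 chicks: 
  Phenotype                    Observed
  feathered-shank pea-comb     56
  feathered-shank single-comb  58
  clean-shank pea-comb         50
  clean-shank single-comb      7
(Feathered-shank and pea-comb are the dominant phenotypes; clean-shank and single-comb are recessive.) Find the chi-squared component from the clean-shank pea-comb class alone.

A dihybrid F₂ with independent assortment and complete dominance at both loci gives a 9:3:3:1 phenotypic ratio.
Total ratio parts = 16. Expected numbers out of 171:
  feathered-shank pea-comb: 171 × 9/16 = 96.1875
  feathered-shank single-comb: 171 × 3/16 = 32.0625
  clean-shank pea-comb: 171 × 3/16 = 32.0625
  clean-shank single-comb: 171 × 1/16 = 10.6875
Contribution of clean-shank pea-comb: (50 − 32.0625)² / 32.0625 = 10.0352

10.035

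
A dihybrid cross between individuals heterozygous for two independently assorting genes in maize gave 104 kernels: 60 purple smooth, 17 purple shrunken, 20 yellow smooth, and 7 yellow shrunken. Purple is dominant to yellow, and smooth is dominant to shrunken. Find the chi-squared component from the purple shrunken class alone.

0.321

A dihybrid F₂ with independent assortment and complete dominance at both loci gives a 9:3:3:1 phenotypic ratio.
Total ratio parts = 16. Expected numbers out of 104:
  purple smooth: 104 × 9/16 = 58.5
  purple shrunken: 104 × 3/16 = 19.5
  yellow smooth: 104 × 3/16 = 19.5
  yellow shrunken: 104 × 1/16 = 6.5
Contribution of purple shrunken: (17 − 19.5)² / 19.5 = 0.3205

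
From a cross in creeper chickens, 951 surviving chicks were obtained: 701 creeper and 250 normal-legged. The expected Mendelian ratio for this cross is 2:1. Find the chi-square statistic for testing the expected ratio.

21.241

Expected counts for N = 951 under a 2:1 ratio (total parts = 3):
  creeper: 951 × 2/3 = 634
  normal-legged: 951 × 1/3 = 317
χ² = Σ (O − E)² / E
  creeper: (701 − 634)² / 634 = 7.0804
  normal-legged: (250 − 317)² / 317 = 14.1609
χ² = 7.0804 + 14.1609 = 21.2413 ≈ 21.241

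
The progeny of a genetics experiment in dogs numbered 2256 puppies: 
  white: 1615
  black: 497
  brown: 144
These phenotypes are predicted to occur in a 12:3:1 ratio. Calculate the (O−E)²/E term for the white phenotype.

3.504

Total ratio parts = 16. Expected numbers out of 2256:
  white: 2256 × 12/16 = 1692
  black: 2256 × 3/16 = 423
  brown: 2256 × 1/16 = 141
Contribution of white: (1615 − 1692)² / 1692 = 3.5041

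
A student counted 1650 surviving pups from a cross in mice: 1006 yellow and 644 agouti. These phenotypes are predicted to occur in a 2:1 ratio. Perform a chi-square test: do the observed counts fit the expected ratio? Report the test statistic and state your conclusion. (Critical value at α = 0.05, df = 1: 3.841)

24.098; not consistent

The 2:1 ratio has 3 parts, so with N = 1650 the expected counts are:
  yellow: 1650 × 2/3 = 1100
  agouti: 1650 × 1/3 = 550
χ² = Σ (O − E)² / E
  yellow: (1006 − 1100)² / 1100 = 8.0327
  agouti: (644 − 550)² / 550 = 16.0655
χ² = 8.0327 + 16.0655 = 24.0982 ≈ 24.098
Degrees of freedom = 2 − 1 = 1; critical value at α = 0.05 is 3.841.
Since 24.098 > 3.841, we reject the null hypothesis — the data do not fit the 2:1 ratio.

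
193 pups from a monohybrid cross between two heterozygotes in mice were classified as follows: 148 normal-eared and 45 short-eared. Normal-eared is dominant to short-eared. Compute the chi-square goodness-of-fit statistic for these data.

0.292

For a monohybrid cross between heterozygotes with complete dominance, the expected phenotypic ratio is 3:1.
Total ratio parts = 4. Expected numbers out of 193:
  normal-eared: 193 × 3/4 = 144.75
  short-eared: 193 × 1/4 = 48.25
χ² = Σ (O − E)² / E
  normal-eared: (148 − 144.75)² / 144.75 = 0.0730
  short-eared: (45 − 48.25)² / 48.25 = 0.2189
χ² = 0.0730 + 0.2189 = 0.2919 ≈ 0.292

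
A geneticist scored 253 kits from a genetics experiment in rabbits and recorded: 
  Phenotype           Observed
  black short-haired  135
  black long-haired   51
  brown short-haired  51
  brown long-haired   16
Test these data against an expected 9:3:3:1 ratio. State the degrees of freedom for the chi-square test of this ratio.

A goodness-of-fit test with 4 phenotype classes has df = 4 − 1 = 3.

3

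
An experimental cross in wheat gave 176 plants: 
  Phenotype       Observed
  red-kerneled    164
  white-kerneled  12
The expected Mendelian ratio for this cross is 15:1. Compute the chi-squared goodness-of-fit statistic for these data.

0.097

Expected counts for N = 176 under a 15:1 ratio (total parts = 16):
  red-kerneled: 176 × 15/16 = 165
  white-kerneled: 176 × 1/16 = 11
χ² = Σ (O − E)² / E
  red-kerneled: (164 − 165)² / 165 = 0.0061
  white-kerneled: (12 − 11)² / 11 = 0.0909
χ² = 0.0061 + 0.0909 = 0.097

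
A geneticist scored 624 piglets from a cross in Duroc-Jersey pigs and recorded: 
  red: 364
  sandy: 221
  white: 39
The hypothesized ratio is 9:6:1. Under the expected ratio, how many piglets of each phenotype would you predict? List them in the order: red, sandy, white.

351, 234, 39

Expected counts for N = 624 under a 9:6:1 ratio (total parts = 16):
  red: 624 × 9/16 = 351
  sandy: 624 × 6/16 = 234
  white: 624 × 1/16 = 39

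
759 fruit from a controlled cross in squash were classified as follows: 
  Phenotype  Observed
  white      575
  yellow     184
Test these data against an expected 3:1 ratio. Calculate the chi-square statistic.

0.232

The 3:1 ratio has 4 parts, so with N = 759 the expected counts are:
  white: 759 × 3/4 = 569.25
  yellow: 759 × 1/4 = 189.75
χ² = Σ (O − E)² / E
  white: (575 − 569.25)² / 569.25 = 0.0581
  yellow: (184 − 189.75)² / 189.75 = 0.1742
χ² = 0.0581 + 0.1742 = 0.2323 ≈ 0.232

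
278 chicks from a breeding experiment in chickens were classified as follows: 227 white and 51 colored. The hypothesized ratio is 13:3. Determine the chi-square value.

0.030

The 13:3 ratio has 16 parts, so with N = 278 the expected counts are:
  white: 278 × 13/16 = 225.875
  colored: 278 × 3/16 = 52.125
χ² = Σ (O − E)² / E
  white: (227 − 225.875)² / 225.875 = 0.0056
  colored: (51 − 52.125)² / 52.125 = 0.0243
χ² = 0.0056 + 0.0243 = 0.0299 ≈ 0.030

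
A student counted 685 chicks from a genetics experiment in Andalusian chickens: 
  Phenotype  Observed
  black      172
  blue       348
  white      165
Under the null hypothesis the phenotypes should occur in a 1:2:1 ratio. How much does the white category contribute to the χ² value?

The 1:2:1 ratio has 4 parts, so with N = 685 the expected counts are:
  black: 685 × 1/4 = 171.25
  blue: 685 × 2/4 = 342.5
  white: 685 × 1/4 = 171.25
Contribution of white: (165 − 171.25)² / 171.25 = 0.2281

0.228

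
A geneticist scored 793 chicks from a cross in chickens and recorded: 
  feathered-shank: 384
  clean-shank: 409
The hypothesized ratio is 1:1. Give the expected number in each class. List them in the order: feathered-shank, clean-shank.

396.5, 396.5

Expected counts for N = 793 under a 1:1 ratio (total parts = 2):
  feathered-shank: 793 × 1/2 = 396.5
  clean-shank: 793 × 1/2 = 396.5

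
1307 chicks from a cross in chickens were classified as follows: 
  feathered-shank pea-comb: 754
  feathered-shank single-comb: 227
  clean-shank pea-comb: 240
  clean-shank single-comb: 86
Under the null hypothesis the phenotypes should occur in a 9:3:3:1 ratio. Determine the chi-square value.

2.145

Under the 9:3:3:1 hypothesis (Σ ratio = 16, N = 1307):
  feathered-shank pea-comb: 1307 × 9/16 = 735.1875
  feathered-shank single-comb: 1307 × 3/16 = 245.0625
  clean-shank pea-comb: 1307 × 3/16 = 245.0625
  clean-shank single-comb: 1307 × 1/16 = 81.6875
χ² = Σ (O − E)² / E
  feathered-shank pea-comb: (754 − 735.1875)² / 735.1875 = 0.4814
  feathered-shank single-comb: (227 − 245.0625)² / 245.0625 = 1.3313
  clean-shank pea-comb: (240 − 245.0625)² / 245.0625 = 0.1046
  clean-shank single-comb: (86 − 81.6875)² / 81.6875 = 0.2277
χ² = 0.4814 + 1.3313 + 0.1046 + 0.2277 = 2.145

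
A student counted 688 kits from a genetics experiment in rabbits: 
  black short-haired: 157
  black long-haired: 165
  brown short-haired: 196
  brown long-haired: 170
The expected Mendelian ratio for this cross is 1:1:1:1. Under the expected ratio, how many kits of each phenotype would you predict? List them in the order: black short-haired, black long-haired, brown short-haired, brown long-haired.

Total ratio parts = 4. Expected numbers out of 688:
  black short-haired: 688 × 1/4 = 172
  black long-haired: 688 × 1/4 = 172
  brown short-haired: 688 × 1/4 = 172
  brown long-haired: 688 × 1/4 = 172

172, 172, 172, 172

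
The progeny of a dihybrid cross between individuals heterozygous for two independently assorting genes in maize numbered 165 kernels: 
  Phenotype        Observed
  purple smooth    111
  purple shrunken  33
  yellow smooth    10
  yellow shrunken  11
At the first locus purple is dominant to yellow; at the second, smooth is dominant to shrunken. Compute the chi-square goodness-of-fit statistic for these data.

A dihybrid F₂ with independent assortment and complete dominance at both loci gives a 9:3:3:1 phenotypic ratio.
Total ratio parts = 16. Expected numbers out of 165:
  purple smooth: 165 × 9/16 = 92.8125
  purple shrunken: 165 × 3/16 = 30.9375
  yellow smooth: 165 × 3/16 = 30.9375
  yellow shrunken: 165 × 1/16 = 10.3125
χ² = Σ (O − E)² / E
  purple smooth: (111 − 92.8125)² / 92.8125 = 3.5640
  purple shrunken: (33 − 30.9375)² / 30.9375 = 0.1375
  yellow smooth: (10 − 30.9375)² / 30.9375 = 14.1698
  yellow shrunken: (11 − 10.3125)² / 10.3125 = 0.0458
χ² = 3.5640 + 0.1375 + 14.1698 + 0.0458 = 17.9171 ≈ 17.917

17.917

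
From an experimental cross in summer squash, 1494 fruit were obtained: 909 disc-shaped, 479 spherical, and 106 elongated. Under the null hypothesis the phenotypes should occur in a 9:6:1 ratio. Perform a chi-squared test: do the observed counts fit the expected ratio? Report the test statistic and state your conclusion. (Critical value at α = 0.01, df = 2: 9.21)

The 9:6:1 ratio has 16 parts, so with N = 1494 the expected counts are:
  disc-shaped: 1494 × 9/16 = 840.375
  spherical: 1494 × 6/16 = 560.25
  elongated: 1494 × 1/16 = 93.375
χ² = Σ (O − E)² / E
  disc-shaped: (909 − 840.375)² / 840.375 = 5.6039
  spherical: (479 − 560.25)² / 560.25 = 11.7832
  elongated: (106 − 93.375)² / 93.375 = 1.7070
χ² = 5.6039 + 11.7832 + 1.7070 = 19.0941 ≈ 19.094
Degrees of freedom = 3 − 1 = 2; critical value at α = 0.01 is 9.21.
Since 19.094 > 9.21, we reject the null hypothesis — the data do not fit the 9:6:1 ratio.

19.094; not consistent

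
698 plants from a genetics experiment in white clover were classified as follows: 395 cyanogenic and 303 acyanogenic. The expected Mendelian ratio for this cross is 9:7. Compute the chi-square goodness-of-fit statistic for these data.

0.033

Total ratio parts = 16. Expected numbers out of 698:
  cyanogenic: 698 × 9/16 = 392.625
  acyanogenic: 698 × 7/16 = 305.375
χ² = Σ (O − E)² / E
  cyanogenic: (395 − 392.625)² / 392.625 = 0.0144
  acyanogenic: (303 − 305.375)² / 305.375 = 0.0185
χ² = 0.0144 + 0.0185 = 0.0329 ≈ 0.033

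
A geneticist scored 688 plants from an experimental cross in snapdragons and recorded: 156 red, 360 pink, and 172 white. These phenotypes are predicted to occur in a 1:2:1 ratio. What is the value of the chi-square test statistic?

2.233

Under the 1:2:1 hypothesis (Σ ratio = 4, N = 688):
  red: 688 × 1/4 = 172
  pink: 688 × 2/4 = 344
  white: 688 × 1/4 = 172
χ² = Σ (O − E)² / E
  red: (156 − 172)² / 172 = 1.4884
  pink: (360 − 344)² / 344 = 0.7442
  white: (172 − 172)² / 172 = 0.0000
χ² = 1.4884 + 0.7442 + 0.0000 = 2.2326 ≈ 2.233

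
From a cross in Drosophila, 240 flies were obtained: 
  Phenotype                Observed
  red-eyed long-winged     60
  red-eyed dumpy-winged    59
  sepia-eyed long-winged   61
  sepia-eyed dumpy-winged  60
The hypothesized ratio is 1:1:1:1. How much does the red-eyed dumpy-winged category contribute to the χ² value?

0.017

Expected counts for N = 240 under a 1:1:1:1 ratio (total parts = 4):
  red-eyed long-winged: 240 × 1/4 = 60
  red-eyed dumpy-winged: 240 × 1/4 = 60
  sepia-eyed long-winged: 240 × 1/4 = 60
  sepia-eyed dumpy-winged: 240 × 1/4 = 60
Contribution of red-eyed dumpy-winged: (59 − 60)² / 60 = 0.0167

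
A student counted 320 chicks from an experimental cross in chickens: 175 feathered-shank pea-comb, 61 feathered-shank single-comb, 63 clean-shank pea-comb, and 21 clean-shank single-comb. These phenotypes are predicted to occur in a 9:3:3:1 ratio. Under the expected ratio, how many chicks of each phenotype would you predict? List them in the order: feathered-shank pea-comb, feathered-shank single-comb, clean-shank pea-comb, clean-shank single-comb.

180, 60, 60, 20

Expected counts for N = 320 under a 9:3:3:1 ratio (total parts = 16):
  feathered-shank pea-comb: 320 × 9/16 = 180
  feathered-shank single-comb: 320 × 3/16 = 60
  clean-shank pea-comb: 320 × 3/16 = 60
  clean-shank single-comb: 320 × 1/16 = 20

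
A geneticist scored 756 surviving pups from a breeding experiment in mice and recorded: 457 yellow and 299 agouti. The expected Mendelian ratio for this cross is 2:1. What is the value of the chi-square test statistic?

The 2:1 ratio has 3 parts, so with N = 756 the expected counts are:
  yellow: 756 × 2/3 = 504
  agouti: 756 × 1/3 = 252
χ² = Σ (O − E)² / E
  yellow: (457 − 504)² / 504 = 4.3829
  agouti: (299 − 252)² / 252 = 8.7659
χ² = 4.3829 + 8.7659 = 13.1488 ≈ 13.149

13.149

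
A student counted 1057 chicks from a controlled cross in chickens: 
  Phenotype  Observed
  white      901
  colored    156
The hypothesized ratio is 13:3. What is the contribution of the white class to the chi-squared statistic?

2.072

Expected counts for N = 1057 under a 13:3 ratio (total parts = 16):
  white: 1057 × 13/16 = 858.8125
  colored: 1057 × 3/16 = 198.1875
Contribution of white: (901 − 858.8125)² / 858.8125 = 2.0724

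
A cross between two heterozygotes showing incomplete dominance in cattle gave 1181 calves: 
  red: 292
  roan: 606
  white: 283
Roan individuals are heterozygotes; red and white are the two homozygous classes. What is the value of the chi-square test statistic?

0.951

With incomplete dominance, a heterozygote × heterozygote cross gives a 1:2:1 phenotypic ratio.
The 1:2:1 ratio has 4 parts, so with N = 1181 the expected counts are:
  red: 1181 × 1/4 = 295.25
  roan: 1181 × 2/4 = 590.5
  white: 1181 × 1/4 = 295.25
χ² = Σ (O − E)² / E
  red: (292 − 295.25)² / 295.25 = 0.0358
  roan: (606 − 590.5)² / 590.5 = 0.4069
  white: (283 − 295.25)² / 295.25 = 0.5083
χ² = 0.0358 + 0.4069 + 0.5083 = 0.951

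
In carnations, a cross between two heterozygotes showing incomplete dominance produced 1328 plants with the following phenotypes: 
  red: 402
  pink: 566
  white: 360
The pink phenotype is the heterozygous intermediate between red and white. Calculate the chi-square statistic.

31.584

With incomplete dominance, a heterozygote × heterozygote cross gives a 1:2:1 phenotypic ratio.
The 1:2:1 ratio has 4 parts, so with N = 1328 the expected counts are:
  red: 1328 × 1/4 = 332
  pink: 1328 × 2/4 = 664
  white: 1328 × 1/4 = 332
χ² = Σ (O − E)² / E
  red: (402 − 332)² / 332 = 14.7590
  pink: (566 − 664)² / 664 = 14.4639
  white: (360 − 332)² / 332 = 2.3614
χ² = 14.7590 + 14.4639 + 2.3614 = 31.5843 ≈ 31.584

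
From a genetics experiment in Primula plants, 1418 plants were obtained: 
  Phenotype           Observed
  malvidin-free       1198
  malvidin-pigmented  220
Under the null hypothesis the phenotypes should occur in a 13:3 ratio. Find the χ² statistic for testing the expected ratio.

The 13:3 ratio has 16 parts, so with N = 1418 the expected counts are:
  malvidin-free: 1418 × 13/16 = 1152.125
  malvidin-pigmented: 1418 × 3/16 = 265.875
χ² = Σ (O − E)² / E
  malvidin-free: (1198 − 1152.125)² / 1152.125 = 1.8266
  malvidin-pigmented: (220 − 265.875)² / 265.875 = 7.9154
χ² = 1.8266 + 7.9154 = 9.742

9.742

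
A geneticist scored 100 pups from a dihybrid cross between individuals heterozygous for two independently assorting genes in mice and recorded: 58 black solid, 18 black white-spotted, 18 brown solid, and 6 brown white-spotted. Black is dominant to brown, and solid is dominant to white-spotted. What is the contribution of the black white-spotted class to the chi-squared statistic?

A dihybrid F₂ with independent assortment and complete dominance at both loci gives a 9:3:3:1 phenotypic ratio.
Under the 9:3:3:1 hypothesis (Σ ratio = 16, N = 100):
  black solid: 100 × 9/16 = 56.25
  black white-spotted: 100 × 3/16 = 18.75
  brown solid: 100 × 3/16 = 18.75
  brown white-spotted: 100 × 1/16 = 6.25
Contribution of black white-spotted: (18 − 18.75)² / 18.75 = 0.0300

0.030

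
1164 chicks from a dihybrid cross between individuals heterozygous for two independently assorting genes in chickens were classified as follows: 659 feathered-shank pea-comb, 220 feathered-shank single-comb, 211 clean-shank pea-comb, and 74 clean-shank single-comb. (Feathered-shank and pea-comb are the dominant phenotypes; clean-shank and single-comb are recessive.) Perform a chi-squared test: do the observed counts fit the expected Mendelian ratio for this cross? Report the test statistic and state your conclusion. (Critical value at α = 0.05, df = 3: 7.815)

A dihybrid F₂ with independent assortment and complete dominance at both loci gives a 9:3:3:1 phenotypic ratio.
The 9:3:3:1 ratio has 16 parts, so with N = 1164 the expected counts are:
  feathered-shank pea-comb: 1164 × 9/16 = 654.75
  feathered-shank single-comb: 1164 × 3/16 = 218.25
  clean-shank pea-comb: 1164 × 3/16 = 218.25
  clean-shank single-comb: 1164 × 1/16 = 72.75
χ² = Σ (O − E)² / E
  feathered-shank pea-comb: (659 − 654.75)² / 654.75 = 0.0276
  feathered-shank single-comb: (220 − 218.25)² / 218.25 = 0.0140
  clean-shank pea-comb: (211 − 218.25)² / 218.25 = 0.2408
  clean-shank single-comb: (74 − 72.75)² / 72.75 = 0.0215
χ² = 0.0276 + 0.0140 + 0.2408 + 0.0215 = 0.3039 ≈ 0.304
Degrees of freedom = 4 − 1 = 3; critical value at α = 0.05 is 7.815.
Since 0.304 < 7.815, we fail to reject the null hypothesis — the data are consistent with the 9:3:3:1 ratio.

0.304; consistent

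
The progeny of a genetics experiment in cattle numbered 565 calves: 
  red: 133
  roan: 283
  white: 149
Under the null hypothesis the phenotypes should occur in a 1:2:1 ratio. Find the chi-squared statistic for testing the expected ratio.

Under the 1:2:1 hypothesis (Σ ratio = 4, N = 565):
  red: 565 × 1/4 = 141.25
  roan: 565 × 2/4 = 282.5
  white: 565 × 1/4 = 141.25
χ² = Σ (O − E)² / E
  red: (133 − 141.25)² / 141.25 = 0.4819
  roan: (283 − 282.5)² / 282.5 = 0.0009
  white: (149 − 141.25)² / 141.25 = 0.4252
χ² = 0.4819 + 0.0009 + 0.4252 = 0.908

0.908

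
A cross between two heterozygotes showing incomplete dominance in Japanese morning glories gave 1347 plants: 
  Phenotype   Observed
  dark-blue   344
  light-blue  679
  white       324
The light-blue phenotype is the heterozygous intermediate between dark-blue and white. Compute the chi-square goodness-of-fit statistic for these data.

0.684

With incomplete dominance, a heterozygote × heterozygote cross gives a 1:2:1 phenotypic ratio.
Under the 1:2:1 hypothesis (Σ ratio = 4, N = 1347):
  dark-blue: 1347 × 1/4 = 336.75
  light-blue: 1347 × 2/4 = 673.5
  white: 1347 × 1/4 = 336.75
χ² = Σ (O − E)² / E
  dark-blue: (344 − 336.75)² / 336.75 = 0.1561
  light-blue: (679 − 673.5)² / 673.5 = 0.0449
  white: (324 − 336.75)² / 336.75 = 0.4827
χ² = 0.1561 + 0.0449 + 0.4827 = 0.6837 ≈ 0.684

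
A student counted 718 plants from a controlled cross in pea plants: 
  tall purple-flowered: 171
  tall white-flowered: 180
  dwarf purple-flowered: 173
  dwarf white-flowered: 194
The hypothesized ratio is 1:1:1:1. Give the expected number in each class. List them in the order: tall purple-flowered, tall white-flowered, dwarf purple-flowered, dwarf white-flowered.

179.5, 179.5, 179.5, 179.5

Under the 1:1:1:1 hypothesis (Σ ratio = 4, N = 718):
  tall purple-flowered: 718 × 1/4 = 179.5
  tall white-flowered: 718 × 1/4 = 179.5
  dwarf purple-flowered: 718 × 1/4 = 179.5
  dwarf white-flowered: 718 × 1/4 = 179.5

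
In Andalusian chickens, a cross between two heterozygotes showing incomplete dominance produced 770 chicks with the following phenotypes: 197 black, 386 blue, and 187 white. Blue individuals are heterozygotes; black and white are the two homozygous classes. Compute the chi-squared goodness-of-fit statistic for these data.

With incomplete dominance, a heterozygote × heterozygote cross gives a 1:2:1 phenotypic ratio.
Expected counts for N = 770 under a 1:2:1 ratio (total parts = 4):
  black: 770 × 1/4 = 192.5
  blue: 770 × 2/4 = 385
  white: 770 × 1/4 = 192.5
χ² = Σ (O − E)² / E
  black: (197 − 192.5)² / 192.5 = 0.1052
  blue: (386 − 385)² / 385 = 0.0026
  white: (187 − 192.5)² / 192.5 = 0.1571
χ² = 0.1052 + 0.0026 + 0.1571 = 0.2649 ≈ 0.265

0.265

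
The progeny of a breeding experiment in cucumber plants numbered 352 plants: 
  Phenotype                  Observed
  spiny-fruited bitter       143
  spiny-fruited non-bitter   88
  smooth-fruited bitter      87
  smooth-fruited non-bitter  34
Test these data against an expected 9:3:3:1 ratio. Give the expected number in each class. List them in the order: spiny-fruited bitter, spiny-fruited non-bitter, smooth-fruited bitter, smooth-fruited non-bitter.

Total ratio parts = 16. Expected numbers out of 352:
  spiny-fruited bitter: 352 × 9/16 = 198
  spiny-fruited non-bitter: 352 × 3/16 = 66
  smooth-fruited bitter: 352 × 3/16 = 66
  smooth-fruited non-bitter: 352 × 1/16 = 22

198, 66, 66, 22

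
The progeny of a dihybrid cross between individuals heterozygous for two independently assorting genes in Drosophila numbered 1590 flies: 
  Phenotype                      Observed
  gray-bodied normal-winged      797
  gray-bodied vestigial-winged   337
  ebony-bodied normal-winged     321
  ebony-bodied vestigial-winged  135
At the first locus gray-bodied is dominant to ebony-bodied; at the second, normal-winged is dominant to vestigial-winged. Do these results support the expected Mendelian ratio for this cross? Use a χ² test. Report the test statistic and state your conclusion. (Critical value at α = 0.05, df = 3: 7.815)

A dihybrid F₂ with independent assortment and complete dominance at both loci gives a 9:3:3:1 phenotypic ratio.
Expected counts for N = 1590 under a 9:3:3:1 ratio (total parts = 16):
  gray-bodied normal-winged: 1590 × 9/16 = 894.375
  gray-bodied vestigial-winged: 1590 × 3/16 = 298.125
  ebony-bodied normal-winged: 1590 × 3/16 = 298.125
  ebony-bodied vestigial-winged: 1590 × 1/16 = 99.375
χ² = Σ (O − E)² / E
  gray-bodied normal-winged: (797 − 894.375)² / 894.375 = 10.6017
  gray-bodied vestigial-winged: (337 − 298.125)² / 298.125 = 5.0692
  ebony-bodied normal-winged: (321 − 298.125)² / 298.125 = 1.7552
  ebony-bodied vestigial-winged: (135 − 99.375)² / 99.375 = 12.7712
χ² = 10.6017 + 5.0692 + 1.7552 + 12.7712 = 30.1973 ≈ 30.197
Degrees of freedom = 4 − 1 = 3; critical value at α = 0.05 is 7.815.
Since 30.197 > 7.815, we reject the null hypothesis — the data do not fit the 9:3:3:1 ratio.

30.197; not consistent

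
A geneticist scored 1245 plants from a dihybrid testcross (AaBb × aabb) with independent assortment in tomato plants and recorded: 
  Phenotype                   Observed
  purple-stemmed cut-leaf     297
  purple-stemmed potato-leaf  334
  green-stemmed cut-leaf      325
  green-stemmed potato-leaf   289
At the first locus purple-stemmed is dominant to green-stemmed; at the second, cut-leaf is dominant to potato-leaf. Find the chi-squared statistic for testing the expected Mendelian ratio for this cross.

A dihybrid testcross with independent assortment gives a 1:1:1:1 ratio.
Expected counts for N = 1245 under a 1:1:1:1 ratio (total parts = 4):
  purple-stemmed cut-leaf: 1245 × 1/4 = 311.25
  purple-stemmed potato-leaf: 1245 × 1/4 = 311.25
  green-stemmed cut-leaf: 1245 × 1/4 = 311.25
  green-stemmed potato-leaf: 1245 × 1/4 = 311.25
χ² = Σ (O − E)² / E
  purple-stemmed cut-leaf: (297 − 311.25)² / 311.25 = 0.6524
  purple-stemmed potato-leaf: (334 − 311.25)² / 311.25 = 1.6629
  green-stemmed cut-leaf: (325 − 311.25)² / 311.25 = 0.6074
  green-stemmed potato-leaf: (289 − 311.25)² / 311.25 = 1.5906
χ² = 0.6524 + 1.6629 + 0.6074 + 1.5906 = 4.5133 ≈ 4.513

4.513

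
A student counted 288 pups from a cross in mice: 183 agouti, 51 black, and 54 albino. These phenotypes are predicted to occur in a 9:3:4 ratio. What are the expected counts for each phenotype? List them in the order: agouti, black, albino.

Expected counts for N = 288 under a 9:3:4 ratio (total parts = 16):
  agouti: 288 × 9/16 = 162
  black: 288 × 3/16 = 54
  albino: 288 × 4/16 = 72

162, 54, 72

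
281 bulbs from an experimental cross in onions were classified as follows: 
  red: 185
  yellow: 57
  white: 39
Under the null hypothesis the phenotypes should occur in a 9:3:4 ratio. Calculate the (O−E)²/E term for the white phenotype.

Expected counts for N = 281 under a 9:3:4 ratio (total parts = 16):
  red: 281 × 9/16 = 158.0625
  yellow: 281 × 3/16 = 52.6875
  white: 281 × 4/16 = 70.25
Contribution of white: (39 − 70.25)² / 70.25 = 13.9012

13.901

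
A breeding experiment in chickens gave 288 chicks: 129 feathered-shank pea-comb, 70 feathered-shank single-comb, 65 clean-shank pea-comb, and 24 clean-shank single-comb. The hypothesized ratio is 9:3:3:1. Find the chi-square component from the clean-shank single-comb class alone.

Under the 9:3:3:1 hypothesis (Σ ratio = 16, N = 288):
  feathered-shank pea-comb: 288 × 9/16 = 162
  feathered-shank single-comb: 288 × 3/16 = 54
  clean-shank pea-comb: 288 × 3/16 = 54
  clean-shank single-comb: 288 × 1/16 = 18
Contribution of clean-shank single-comb: (24 − 18)² / 18 = 2.0000

2.000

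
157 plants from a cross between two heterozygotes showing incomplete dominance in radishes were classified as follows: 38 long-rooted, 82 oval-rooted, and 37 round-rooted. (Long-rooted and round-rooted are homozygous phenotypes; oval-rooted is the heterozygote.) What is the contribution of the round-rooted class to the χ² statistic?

With incomplete dominance, a heterozygote × heterozygote cross gives a 1:2:1 phenotypic ratio.
Under the 1:2:1 hypothesis (Σ ratio = 4, N = 157):
  long-rooted: 157 × 1/4 = 39.25
  oval-rooted: 157 × 2/4 = 78.5
  round-rooted: 157 × 1/4 = 39.25
Contribution of round-rooted: (37 − 39.25)² / 39.25 = 0.1290

0.129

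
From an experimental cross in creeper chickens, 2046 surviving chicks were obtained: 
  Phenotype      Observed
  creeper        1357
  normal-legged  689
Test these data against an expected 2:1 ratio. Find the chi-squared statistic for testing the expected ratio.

Expected counts for N = 2046 under a 2:1 ratio (total parts = 3):
  creeper: 2046 × 2/3 = 1364
  normal-legged: 2046 × 1/3 = 682
χ² = Σ (O − E)² / E
  creeper: (1357 − 1364)² / 1364 = 0.0359
  normal-legged: (689 − 682)² / 682 = 0.0718
χ² = 0.0359 + 0.0718 = 0.1077 ≈ 0.108

0.108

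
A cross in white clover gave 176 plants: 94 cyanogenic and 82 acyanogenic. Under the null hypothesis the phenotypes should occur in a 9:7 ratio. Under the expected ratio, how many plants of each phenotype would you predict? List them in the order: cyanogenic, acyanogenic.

99, 77

Expected counts for N = 176 under a 9:7 ratio (total parts = 16):
  cyanogenic: 176 × 9/16 = 99
  acyanogenic: 176 × 7/16 = 77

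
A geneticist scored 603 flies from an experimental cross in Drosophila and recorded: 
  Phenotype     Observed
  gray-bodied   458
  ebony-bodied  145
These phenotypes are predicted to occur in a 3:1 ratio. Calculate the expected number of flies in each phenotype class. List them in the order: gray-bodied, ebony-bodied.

452.25, 150.75

Total ratio parts = 4. Expected numbers out of 603:
  gray-bodied: 603 × 3/4 = 452.25
  ebony-bodied: 603 × 1/4 = 150.75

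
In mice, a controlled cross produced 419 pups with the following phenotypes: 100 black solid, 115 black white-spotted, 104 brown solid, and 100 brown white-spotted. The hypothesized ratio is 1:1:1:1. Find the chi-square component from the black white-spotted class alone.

Under the 1:1:1:1 hypothesis (Σ ratio = 4, N = 419):
  black solid: 419 × 1/4 = 104.75
  black white-spotted: 419 × 1/4 = 104.75
  brown solid: 419 × 1/4 = 104.75
  brown white-spotted: 419 × 1/4 = 104.75
Contribution of black white-spotted: (115 − 104.75)² / 104.75 = 1.0030

1.003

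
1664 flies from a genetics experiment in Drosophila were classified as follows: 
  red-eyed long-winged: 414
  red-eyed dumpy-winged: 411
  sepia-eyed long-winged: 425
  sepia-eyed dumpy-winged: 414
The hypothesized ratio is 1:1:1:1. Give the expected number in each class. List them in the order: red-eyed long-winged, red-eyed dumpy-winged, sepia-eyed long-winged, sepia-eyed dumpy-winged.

Under the 1:1:1:1 hypothesis (Σ ratio = 4, N = 1664):
  red-eyed long-winged: 1664 × 1/4 = 416
  red-eyed dumpy-winged: 1664 × 1/4 = 416
  sepia-eyed long-winged: 1664 × 1/4 = 416
  sepia-eyed dumpy-winged: 1664 × 1/4 = 416

416, 416, 416, 416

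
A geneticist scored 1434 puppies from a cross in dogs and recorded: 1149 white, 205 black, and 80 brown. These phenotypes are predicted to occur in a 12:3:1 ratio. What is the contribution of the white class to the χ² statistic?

Total ratio parts = 16. Expected numbers out of 1434:
  white: 1434 × 12/16 = 1075.5
  black: 1434 × 3/16 = 268.875
  brown: 1434 × 1/16 = 89.625
Contribution of white: (1149 − 1075.5)² / 1075.5 = 5.0230

5.023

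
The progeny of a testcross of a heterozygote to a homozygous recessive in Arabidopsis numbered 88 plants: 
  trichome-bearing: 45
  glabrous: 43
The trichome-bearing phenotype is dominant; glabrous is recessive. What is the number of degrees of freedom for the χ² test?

A testcross of a heterozygote (Aa × aa) gives a 1:1 phenotypic ratio.
A goodness-of-fit test with 2 phenotype classes has df = 2 − 1 = 1.

1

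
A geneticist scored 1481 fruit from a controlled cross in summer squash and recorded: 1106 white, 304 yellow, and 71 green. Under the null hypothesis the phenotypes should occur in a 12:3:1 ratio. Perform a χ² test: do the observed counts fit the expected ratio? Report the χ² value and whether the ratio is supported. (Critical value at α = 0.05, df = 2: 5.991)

7.537; not consistent

Under the 12:3:1 hypothesis (Σ ratio = 16, N = 1481):
  white: 1481 × 12/16 = 1110.75
  yellow: 1481 × 3/16 = 277.6875
  green: 1481 × 1/16 = 92.5625
χ² = Σ (O − E)² / E
  white: (1106 − 1110.75)² / 1110.75 = 0.0203
  yellow: (304 − 277.6875)² / 277.6875 = 2.4933
  green: (71 − 92.5625)² / 92.5625 = 5.0230
χ² = 0.0203 + 2.4933 + 5.0230 = 7.5366 ≈ 7.537
Degrees of freedom = 3 − 1 = 2; critical value at α = 0.05 is 5.991.
Since 7.537 > 5.991, we reject the null hypothesis — the data do not fit the 12:3:1 ratio.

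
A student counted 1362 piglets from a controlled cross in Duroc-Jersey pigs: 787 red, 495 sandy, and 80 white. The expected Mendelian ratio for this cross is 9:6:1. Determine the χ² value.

Total ratio parts = 16. Expected numbers out of 1362:
  red: 1362 × 9/16 = 766.125
  sandy: 1362 × 6/16 = 510.75
  white: 1362 × 1/16 = 85.125
χ² = Σ (O − E)² / E
  red: (787 − 766.125)² / 766.125 = 0.5688
  sandy: (495 − 510.75)² / 510.75 = 0.4857
  white: (80 − 85.125)² / 85.125 = 0.3086
χ² = 0.5688 + 0.4857 + 0.3086 = 1.3631 ≈ 1.363

1.363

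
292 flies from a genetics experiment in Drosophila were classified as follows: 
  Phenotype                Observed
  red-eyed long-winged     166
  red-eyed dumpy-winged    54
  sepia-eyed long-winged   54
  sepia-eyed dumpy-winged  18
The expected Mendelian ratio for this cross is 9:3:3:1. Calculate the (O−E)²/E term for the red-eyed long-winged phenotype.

The 9:3:3:1 ratio has 16 parts, so with N = 292 the expected counts are:
  red-eyed long-winged: 292 × 9/16 = 164.25
  red-eyed dumpy-winged: 292 × 3/16 = 54.75
  sepia-eyed long-winged: 292 × 3/16 = 54.75
  sepia-eyed dumpy-winged: 292 × 1/16 = 18.25
Contribution of red-eyed long-winged: (166 − 164.25)² / 164.25 = 0.0186

0.019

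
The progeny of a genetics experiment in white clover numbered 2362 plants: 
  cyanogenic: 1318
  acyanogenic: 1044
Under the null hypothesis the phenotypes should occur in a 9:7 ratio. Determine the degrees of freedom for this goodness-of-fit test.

A goodness-of-fit test with 2 phenotype classes has df = 2 − 1 = 1.

1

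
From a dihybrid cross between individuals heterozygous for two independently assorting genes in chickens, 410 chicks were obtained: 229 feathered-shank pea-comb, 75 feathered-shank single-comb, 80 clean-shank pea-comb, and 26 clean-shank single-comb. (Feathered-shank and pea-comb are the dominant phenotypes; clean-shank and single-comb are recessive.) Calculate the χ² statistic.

0.190

A dihybrid F₂ with independent assortment and complete dominance at both loci gives a 9:3:3:1 phenotypic ratio.
The 9:3:3:1 ratio has 16 parts, so with N = 410 the expected counts are:
  feathered-shank pea-comb: 410 × 9/16 = 230.625
  feathered-shank single-comb: 410 × 3/16 = 76.875
  clean-shank pea-comb: 410 × 3/16 = 76.875
  clean-shank single-comb: 410 × 1/16 = 25.625
χ² = Σ (O − E)² / E
  feathered-shank pea-comb: (229 − 230.625)² / 230.625 = 0.0114
  feathered-shank single-comb: (75 − 76.875)² / 76.875 = 0.0457
  clean-shank pea-comb: (80 − 76.875)² / 76.875 = 0.1270
  clean-shank single-comb: (26 − 25.625)² / 25.625 = 0.0055
χ² = 0.0114 + 0.0457 + 0.1270 + 0.0055 = 0.1896 ≈ 0.190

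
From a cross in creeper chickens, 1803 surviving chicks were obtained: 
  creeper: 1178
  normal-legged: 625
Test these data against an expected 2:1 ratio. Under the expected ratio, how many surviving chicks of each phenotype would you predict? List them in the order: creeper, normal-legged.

1202, 601

Total ratio parts = 3. Expected numbers out of 1803:
  creeper: 1803 × 2/3 = 1202
  normal-legged: 1803 × 1/3 = 601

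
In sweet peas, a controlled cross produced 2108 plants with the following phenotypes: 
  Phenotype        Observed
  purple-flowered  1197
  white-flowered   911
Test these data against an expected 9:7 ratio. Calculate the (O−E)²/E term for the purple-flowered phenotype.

Under the 9:7 hypothesis (Σ ratio = 16, N = 2108):
  purple-flowered: 2108 × 9/16 = 1185.75
  white-flowered: 2108 × 7/16 = 922.25
Contribution of purple-flowered: (1197 − 1185.75)² / 1185.75 = 0.1067

0.107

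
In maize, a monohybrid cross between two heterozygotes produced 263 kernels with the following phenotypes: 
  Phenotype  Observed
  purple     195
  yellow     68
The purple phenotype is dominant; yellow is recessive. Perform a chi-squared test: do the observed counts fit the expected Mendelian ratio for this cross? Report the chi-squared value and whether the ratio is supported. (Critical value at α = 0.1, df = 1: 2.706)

For a monohybrid cross between heterozygotes with complete dominance, the expected phenotypic ratio is 3:1.
Under the 3:1 hypothesis (Σ ratio = 4, N = 263):
  purple: 263 × 3/4 = 197.25
  yellow: 263 × 1/4 = 65.75
χ² = Σ (O − E)² / E
  purple: (195 − 197.25)² / 197.25 = 0.0257
  yellow: (68 − 65.75)² / 65.75 = 0.0770
χ² = 0.0257 + 0.0770 = 0.1027 ≈ 0.103
Degrees of freedom = 2 − 1 = 1; critical value at α = 0.1 is 2.706.
Since 0.103 < 2.706, we fail to reject the null hypothesis — the data are consistent with the 3:1 ratio.

0.103; consistent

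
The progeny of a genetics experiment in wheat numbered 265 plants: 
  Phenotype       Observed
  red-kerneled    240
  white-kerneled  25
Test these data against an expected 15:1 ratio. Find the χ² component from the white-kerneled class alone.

Expected counts for N = 265 under a 15:1 ratio (total parts = 16):
  red-kerneled: 265 × 15/16 = 248.4375
  white-kerneled: 265 × 1/16 = 16.5625
Contribution of white-kerneled: (25 − 16.5625)² / 16.5625 = 4.2983

4.298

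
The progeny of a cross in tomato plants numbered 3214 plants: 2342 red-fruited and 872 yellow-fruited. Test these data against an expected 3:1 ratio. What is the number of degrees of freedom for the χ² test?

1

A goodness-of-fit test with 2 phenotype classes has df = 2 − 1 = 1.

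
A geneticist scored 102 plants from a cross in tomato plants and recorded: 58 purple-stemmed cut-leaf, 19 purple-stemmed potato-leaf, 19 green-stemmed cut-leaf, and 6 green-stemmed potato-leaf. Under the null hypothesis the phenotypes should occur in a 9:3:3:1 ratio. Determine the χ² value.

Total ratio parts = 16. Expected numbers out of 102:
  purple-stemmed cut-leaf: 102 × 9/16 = 57.375
  purple-stemmed potato-leaf: 102 × 3/16 = 19.125
  green-stemmed cut-leaf: 102 × 3/16 = 19.125
  green-stemmed potato-leaf: 102 × 1/16 = 6.375
χ² = Σ (O − E)² / E
  purple-stemmed cut-leaf: (58 − 57.375)² / 57.375 = 0.0068
  purple-stemmed potato-leaf: (19 − 19.125)² / 19.125 = 0.0008
  green-stemmed cut-leaf: (19 − 19.125)² / 19.125 = 0.0008
  green-stemmed potato-leaf: (6 − 6.375)² / 6.375 = 0.0221
χ² = 0.0068 + 0.0008 + 0.0008 + 0.0221 = 0.0305 ≈ 0.031

0.031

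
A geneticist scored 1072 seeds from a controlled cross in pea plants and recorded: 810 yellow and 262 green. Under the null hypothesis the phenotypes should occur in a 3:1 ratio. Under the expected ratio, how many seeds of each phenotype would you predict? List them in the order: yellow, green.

804, 268

The 3:1 ratio has 4 parts, so with N = 1072 the expected counts are:
  yellow: 1072 × 3/4 = 804
  green: 1072 × 1/4 = 268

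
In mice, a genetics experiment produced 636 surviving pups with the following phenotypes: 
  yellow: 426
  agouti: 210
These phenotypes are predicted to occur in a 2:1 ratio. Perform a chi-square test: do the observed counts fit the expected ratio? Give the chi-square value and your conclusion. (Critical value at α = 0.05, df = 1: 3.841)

Under the 2:1 hypothesis (Σ ratio = 3, N = 636):
  yellow: 636 × 2/3 = 424
  agouti: 636 × 1/3 = 212
χ² = Σ (O − E)² / E
  yellow: (426 − 424)² / 424 = 0.0094
  agouti: (210 − 212)² / 212 = 0.0189
χ² = 0.0094 + 0.0189 = 0.0283 ≈ 0.028
Degrees of freedom = 2 − 1 = 1; critical value at α = 0.05 is 3.841.
Since 0.028 < 3.841, we fail to reject the null hypothesis — the data are consistent with the 2:1 ratio.

0.028; consistent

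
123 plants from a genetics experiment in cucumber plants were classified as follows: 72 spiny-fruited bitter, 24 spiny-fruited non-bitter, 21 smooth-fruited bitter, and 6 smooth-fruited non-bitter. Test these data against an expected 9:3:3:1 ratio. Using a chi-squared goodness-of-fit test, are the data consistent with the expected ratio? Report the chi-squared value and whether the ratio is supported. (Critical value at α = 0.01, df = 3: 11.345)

Under the 9:3:3:1 hypothesis (Σ ratio = 16, N = 123):
  spiny-fruited bitter: 123 × 9/16 = 69.1875
  spiny-fruited non-bitter: 123 × 3/16 = 23.0625
  smooth-fruited bitter: 123 × 3/16 = 23.0625
  smooth-fruited non-bitter: 123 × 1/16 = 7.6875
χ² = Σ (O − E)² / E
  spiny-fruited bitter: (72 − 69.1875)² / 69.1875 = 0.1143
  spiny-fruited non-bitter: (24 − 23.0625)² / 23.0625 = 0.0381
  smooth-fruited bitter: (21 − 23.0625)² / 23.0625 = 0.1845
  smooth-fruited non-bitter: (6 − 7.6875)² / 7.6875 = 0.3704
χ² = 0.1143 + 0.0381 + 0.1845 + 0.3704 = 0.7073 ≈ 0.707
Degrees of freedom = 4 − 1 = 3; critical value at α = 0.01 is 11.345.
Since 0.707 < 11.345, we fail to reject the null hypothesis — the data are consistent with the 9:3:3:1 ratio.

0.707; consistent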